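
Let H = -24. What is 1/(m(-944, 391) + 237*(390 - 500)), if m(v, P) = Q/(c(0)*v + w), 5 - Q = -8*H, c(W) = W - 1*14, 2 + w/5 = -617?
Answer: -10121/263854657 ≈ -3.8358e-5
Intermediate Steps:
w = -3095 (w = -10 + 5*(-617) = -10 - 3085 = -3095)
c(W) = -14 + W (c(W) = W - 14 = -14 + W)
Q = -187 (Q = 5 - (-8)*(-24) = 5 - 1*192 = 5 - 192 = -187)
m(v, P) = -187/(-3095 - 14*v) (m(v, P) = -187/((-14 + 0)*v - 3095) = -187/(-14*v - 3095) = -187/(-3095 - 14*v))
1/(m(-944, 391) + 237*(390 - 500)) = 1/(187/(3095 + 14*(-944)) + 237*(390 - 500)) = 1/(187/(3095 - 13216) + 237*(-110)) = 1/(187/(-10121) - 26070) = 1/(187*(-1/10121) - 26070) = 1/(-187/10121 - 26070) = 1/(-263854657/10121) = -10121/263854657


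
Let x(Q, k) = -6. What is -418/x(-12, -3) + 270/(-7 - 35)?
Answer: 1328/21 ≈ 63.238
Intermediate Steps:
-418/x(-12, -3) + 270/(-7 - 35) = -418/(-6) + 270/(-7 - 35) = -418*(-1/6) + 270/(-42) = 209/3 + 270*(-1/42) = 209/3 - 45/7 = 1328/21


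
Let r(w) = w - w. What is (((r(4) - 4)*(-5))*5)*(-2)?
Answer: -200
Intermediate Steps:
r(w) = 0
(((r(4) - 4)*(-5))*5)*(-2) = (((0 - 4)*(-5))*5)*(-2) = (-4*(-5)*5)*(-2) = (20*5)*(-2) = 100*(-2) = -200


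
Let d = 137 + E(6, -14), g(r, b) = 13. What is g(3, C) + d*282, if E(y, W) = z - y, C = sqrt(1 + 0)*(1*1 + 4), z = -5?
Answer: 35545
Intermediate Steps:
C = 5 (C = sqrt(1)*(1 + 4) = 1*5 = 5)
E(y, W) = -5 - y
d = 126 (d = 137 + (-5 - 1*6) = 137 + (-5 - 6) = 137 - 11 = 126)
g(3, C) + d*282 = 13 + 126*282 = 13 + 35532 = 35545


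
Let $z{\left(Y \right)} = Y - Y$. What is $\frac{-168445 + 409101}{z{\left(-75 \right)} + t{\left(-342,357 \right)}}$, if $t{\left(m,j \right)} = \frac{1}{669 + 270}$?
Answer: $225975984$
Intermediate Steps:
$z{\left(Y \right)} = 0$
$t{\left(m,j \right)} = \frac{1}{939}$
$\frac{-168445 + 409101}{z{\left(-75 \right)} + t{\left(-342,357 \right)}} = \frac{-168445 + 409101}{0 + \frac{1}{939}} = 240656 \frac{1}{\frac{1}{939}} = 240656 \cdot 939 = 225975984$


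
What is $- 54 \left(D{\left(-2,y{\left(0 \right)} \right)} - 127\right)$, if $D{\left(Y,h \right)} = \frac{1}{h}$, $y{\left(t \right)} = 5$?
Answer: $\frac{34236}{5} \approx 6847.2$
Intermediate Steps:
$- 54 \left(D{\left(-2,y{\left(0 \right)} \right)} - 127\right) = - 54 \left(\frac{1}{5} - 127\right) = \left(-54\right) \left(- \frac{634}{5}\right) = \frac{34236}{5}$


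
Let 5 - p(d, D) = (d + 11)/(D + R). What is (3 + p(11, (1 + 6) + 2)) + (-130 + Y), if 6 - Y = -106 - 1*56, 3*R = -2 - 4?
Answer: 300/7 ≈ 42.857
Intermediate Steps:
R = -2 (R = (-2 - 4)/3 = (1/3)*(-6) = -2)
Y = 168 (Y = 6 - (-106 - 1*56) = 6 - (-106 - 56) = 6 - 1*(-162) = 6 + 162 = 168)
p(d, D) = 5 - (11 + d)/(-2 + D) (p(d, D) = 5 - (d + 11)/(D - 2) = 5 - (11 + d)/(-2 + D))
(3 + p(11, (1 + 6) + 2)) + (-130 + Y) = (3 + (-21 - 1*11 + 5*((1 + 6) + 2))/(-2 + ((1 + 6) + 2))) + (-130 + 168) = (3 + (-21 - 11 + 5*(7 + 2))/(-2 + (7 + 2))) + 38 = (3 + (-21 - 11 + 5*9)/(-2 + 9)) + 38 = (3 + (-21 - 11 + 45)/7) + 38 = (3 + (1/7)*13) + 38 = (3 + 13/7) + 38 = 34/7 + 38 = 300/7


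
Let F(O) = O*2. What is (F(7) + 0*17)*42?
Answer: 588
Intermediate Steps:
F(O) = 2*O
(F(7) + 0*17)*42 = (2*7 + 0*17)*42 = (14 + 0)*42 = 14*42 = 588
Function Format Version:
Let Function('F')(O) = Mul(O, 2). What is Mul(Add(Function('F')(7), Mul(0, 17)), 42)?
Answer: 588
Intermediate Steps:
Function('F')(O) = Mul(2, O)
Mul(Add(Function('F')(7), Mul(0, 17)), 42) = Mul(Add(Mul(2, 7), Mul(0, 17)), 42) = Mul(Add(14, 0), 42) = Mul(14, 42) = 588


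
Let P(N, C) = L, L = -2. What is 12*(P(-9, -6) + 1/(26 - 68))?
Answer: -170/7 ≈ -24.286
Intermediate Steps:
P(N, C) = -2
12*(P(-9, -6) + 1/(26 - 68)) = 12*(-2 + 1/(26 - 68)) = 12*(-2 + 1/(-42)) = 12*(-2 - 1/42) = 12*(-85/42) = -170/7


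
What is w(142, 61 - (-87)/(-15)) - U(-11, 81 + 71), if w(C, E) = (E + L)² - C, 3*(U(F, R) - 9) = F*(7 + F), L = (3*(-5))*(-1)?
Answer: 357178/75 ≈ 4762.4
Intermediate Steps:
L = 15 (L = -15*(-1) = 15)
U(F, R) = 9 + F*(7 + F)/3 (U(F, R) = 9 + (F*(7 + F))/3 = 9 + F*(7 + F)/3)
w(C, E) = (15 + E)² - C (w(C, E) = (E + 15)² - C = (15 + E)² - C)
w(142, 61 - (-87)/(-15)) - U(-11, 81 + 71) = ((15 + (61 - (-87)/(-15)))² - 1*142) - (9 + (⅓)*(-11)² + (7/3)*(-11)) = ((15 + (61 - (-87)*(-1)/15))² - 142) - (9 + (⅓)*121 - 77/3) = ((15 + (61 - 1*29/5))² - 142) - (9 + 121/3 - 77/3) = ((15 + (61 - 29/5))² - 142) - 1*71/3 = ((15 + 276/5)² - 142) - 71/3 = ((351/5)² - 142) - 71/3 = (123201/25 - 142) - 71/3 = 119651/25 - 71/3 = 357178/75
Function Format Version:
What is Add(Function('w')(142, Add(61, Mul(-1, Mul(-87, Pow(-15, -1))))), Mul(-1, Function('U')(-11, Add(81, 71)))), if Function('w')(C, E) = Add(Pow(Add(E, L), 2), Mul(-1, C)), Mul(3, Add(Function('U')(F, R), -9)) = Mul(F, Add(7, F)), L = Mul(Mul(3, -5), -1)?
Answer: Rational(357178, 75) ≈ 4762.4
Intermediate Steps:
L = 15 (L = Mul(-15, -1) = 15)
Function('U')(F, R) = Add(9, Mul(Rational(1, 3), F, Add(7, F))) (Function('U')(F, R) = Add(9, Mul(Rational(1, 3), Mul(F, Add(7, F)))) = Add(9, Mul(Rational(1, 3), F, Add(7, F))))
Function('w')(C, E) = Add(Pow(Add(15, E), 2), Mul(-1, C)) (Function('w')(C, E) = Add(Pow(Add(E, 15), 2), Mul(-1, C)) = Add(Pow(Add(15, E), 2), Mul(-1, C)))
Add(Function('w')(142, Add(61, Mul(-1, Mul(-87, Pow(-15, -1))))), Mul(-1, Function('U')(-11, Add(81, 71)))) = Add(Add(Pow(Add(15, Add(61, Mul(-1, Mul(-87, Pow(-15, -1))))), 2), Mul(-1, 142)), Mul(-1, Add(9, Mul(Rational(1, 3), Pow(-11, 2)), Mul(Rational(7, 3), -11)))) = Add(Add(Pow(Add(15, Add(61, Mul(-1, Mul(-87, Rational(-1, 15))))), 2), -142), Mul(-1, Add(9, Mul(Rational(1, 3), 121), Rational(-77, 3)))) = Add(Add(Pow(Add(15, Add(61, Mul(-1, Rational(29, 5)))), 2), -142), Mul(-1, Add(9, Rational(121, 3), Rational(-77, 3)))) = Add(Add(Pow(Add(15, Add(61, Rational(-29, 5))), 2), -142), Mul(-1, Rational(71, 3))) = Add(Add(Pow(Add(15, Rational(276, 5)), 2), -142), Rational(-71, 3)) = Add(Add(Pow(Rational(351, 5), 2), -142), Rational(-71, 3)) = Add(Add(Rational(123201, 25), -142), Rational(-71, 3)) = Add(Rational(119651, 25), Rational(-71, 3)) = Rational(357178, 75)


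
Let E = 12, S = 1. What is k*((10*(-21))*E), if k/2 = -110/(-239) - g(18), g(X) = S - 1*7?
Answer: -7781760/239 ≈ -32560.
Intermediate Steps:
g(X) = -6 (g(X) = 1 - 1*7 = 1 - 7 = -6)
k = 3088/239 (k = 2*(-110/(-239) - 1*(-6)) = 2*(-110*(-1/239) + 6) = 2*(110/239 + 6) = 2*(1544/239) = 3088/239 ≈ 12.921)
k*((10*(-21))*E) = 3088*((10*(-21))*12)/239 = 3088*(-210*12)/239 = (3088/239)*(-2520) = -7781760/239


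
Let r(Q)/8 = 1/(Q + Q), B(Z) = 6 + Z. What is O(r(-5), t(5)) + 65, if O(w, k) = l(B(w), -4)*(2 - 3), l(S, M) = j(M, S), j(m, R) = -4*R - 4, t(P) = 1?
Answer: 449/5 ≈ 89.800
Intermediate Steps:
j(m, R) = -4 - 4*R
l(S, M) = -4 - 4*S
r(Q) = 4/Q (r(Q) = 8/(Q + Q) = 8/((2*Q)) = 8*(1/(2*Q)) = 4/Q)
O(w, k) = 28 + 4*w (O(w, k) = (-4 - 4*(6 + w))*(2 - 3) = (-4 + (-24 - 4*w))*(-1) = (-28 - 4*w)*(-1) = 28 + 4*w)
O(r(-5), t(5)) + 65 = (28 + 4*(4/(-5))) + 65 = (28 + 4*(4*(-1/5))) + 65 = (28 + 4*(-4/5)) + 65 = (28 - 16/5) + 65 = 124/5 + 65 = 449/5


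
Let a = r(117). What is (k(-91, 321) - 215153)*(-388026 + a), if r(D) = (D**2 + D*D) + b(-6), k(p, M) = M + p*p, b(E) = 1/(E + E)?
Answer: 893906667127/12 ≈ 7.4492e+10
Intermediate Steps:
b(E) = 1/(2*E)
k(p, M) = M + p**2
r(D) = -1/12 + 2*D**2 (r(D) = (D**2 + D*D) + (1/2)/(-6) = (D**2 + D**2) + (1/2)*(-1/6) = 2*D**2 - 1/12 = -1/12 + 2*D**2)
a = 328535/12 (a = -1/12 + 2*117**2 = -1/12 + 2*13689 = -1/12 + 27378 = 328535/12 ≈ 27378.)
(k(-91, 321) - 215153)*(-388026 + a) = ((321 + (-91)**2) - 215153)*(-388026 + 328535/12) = ((321 + 8281) - 215153)*(-4327777/12) = (8602 - 215153)*(-4327777/12) = -206551*(-4327777/12) = 893906667127/12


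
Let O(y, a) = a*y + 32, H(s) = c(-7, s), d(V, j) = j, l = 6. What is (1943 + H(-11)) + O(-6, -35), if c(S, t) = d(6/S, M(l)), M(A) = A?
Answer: 2191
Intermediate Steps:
c(S, t) = 6
H(s) = 6
O(y, a) = 32 + a*y
(1943 + H(-11)) + O(-6, -35) = (1943 + 6) + (32 - 35*(-6)) = 1949 + (32 + 210) = 1949 + 242 = 2191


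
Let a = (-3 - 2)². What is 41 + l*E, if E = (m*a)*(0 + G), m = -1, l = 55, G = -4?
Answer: 5541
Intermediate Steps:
a = 25 (a = (-5)² = 25)
E = 100 (E = (-1*25)*(0 - 4) = -25*(-4) = 100)
41 + l*E = 41 + 55*100 = 41 + 5500 = 5541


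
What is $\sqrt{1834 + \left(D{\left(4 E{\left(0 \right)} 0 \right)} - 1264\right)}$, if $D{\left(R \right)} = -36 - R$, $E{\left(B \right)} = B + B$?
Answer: $\sqrt{534} \approx 23.108$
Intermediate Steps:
$E{\left(B \right)} = 2 B$
$\sqrt{1834 + \left(D{\left(4 E{\left(0 \right)} 0 \right)} - 1264\right)} = \sqrt{1834 - \left(1300 + 4 \cdot 2 \cdot 0 \cdot 0\right)} = \sqrt{1834 - \left(1300 + 4 \cdot 0 \cdot 0\right)} = \sqrt{1834 - 1300} = \sqrt{534}$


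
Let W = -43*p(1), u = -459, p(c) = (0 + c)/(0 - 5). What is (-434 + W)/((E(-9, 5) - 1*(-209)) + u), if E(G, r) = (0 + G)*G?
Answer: 2127/845 ≈ 2.5172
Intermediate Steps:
E(G, r) = G² (E(G, r) = G*G = G²)
p(c) = -c/5 (p(c) = c/(-5) = c*(-⅕) = -c/5)
W = 43/5 (W = -(-43)/5 = -43*(-⅕) = 43/5 ≈ 8.6000)
(-434 + W)/((E(-9, 5) - 1*(-209)) + u) = (-434 + 43/5)/(((-9)² - 1*(-209)) - 459) = -2127/(5*((81 + 209) - 459)) = -2127/(5*(290 - 459)) = -2127/5/(-169) = -2127/5*(-1/169) = 2127/845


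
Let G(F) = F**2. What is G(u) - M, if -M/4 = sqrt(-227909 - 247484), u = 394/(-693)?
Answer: 155236/480249 + 4*I*sqrt(475393) ≈ 0.32324 + 2757.9*I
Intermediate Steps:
u = -394/693 (u = 394*(-1/693) = -394/693 ≈ -0.56854)
M = -4*I*sqrt(475393) (M = -4*sqrt(-227909 - 247484) = -4*I*sqrt(475393) ≈ -2757.9*I)
G(u) - M = (-394/693)**2 - (-4)*I*sqrt(475393) = 155236/480249 + 4*I*sqrt(475393)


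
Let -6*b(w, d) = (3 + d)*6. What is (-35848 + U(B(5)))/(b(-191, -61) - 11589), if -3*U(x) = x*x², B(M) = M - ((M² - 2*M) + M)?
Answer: 2671/887 ≈ 3.0113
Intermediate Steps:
b(w, d) = -3 - d (b(w, d) = -(3 + d)*6/6 = -(18 + 6*d)/6 = -3 - d)
B(M) = -M² + 2*M (B(M) = M - (M² - M) = M + (M - M²) = -M² + 2*M)
U(x) = -x³/3 (U(x) = -x*x²/3 = -x³/3)
(-35848 + U(B(5)))/(b(-191, -61) - 11589) = (-35848 - 125*(2 - 1*5)³/3)/((-3 - 1*(-61)) - 11589) = (-35848 - 125*(2 - 5)³/3)/((-3 + 61) - 11589) = (-35848 - (5*(-3))³/3)/(58 - 11589) = (-35848 - ⅓*(-15)³)/(-11531) = (-35848 - ⅓*(-3375))*(-1/11531) = (-35848 + 1125)*(-1/11531) = -34723*(-1/11531) = 2671/887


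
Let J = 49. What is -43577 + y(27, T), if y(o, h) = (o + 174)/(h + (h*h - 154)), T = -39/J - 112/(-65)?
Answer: -67288636960697/1544085136 ≈ -43578.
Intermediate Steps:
T = 2953/3185 (T = -39/49 - 112/(-65) = -39*1/49 - 112*(-1/65) = -39/49 + 112/65 = 2953/3185 ≈ 0.92716)
y(o, h) = (174 + o)/(-154 + h + h²) (y(o, h) = (174 + o)/(h + (h² - 154)) = (174 + o)/(h + (-154 + h²)) = (174 + o)/(-154 + h + h²))
-43577 + y(27, T) = -43577 + (174 + 27)/(-154 + 2953/3185 + (2953/3185)²) = -43577 + 201/(-154 + 2953/3185 + 8720209/10144225) = -43577 + 201/(-1544085136/10144225) = -43577 - 10144225/1544085136*201 = -43577 - 2038989225/1544085136 = -67288636960697/1544085136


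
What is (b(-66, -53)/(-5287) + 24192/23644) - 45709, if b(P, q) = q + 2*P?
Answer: -1428439778702/31251457 ≈ -45708.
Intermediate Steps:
(b(-66, -53)/(-5287) + 24192/23644) - 45709 = ((-53 + 2*(-66))/(-5287) + 24192/23644) - 45709 = ((-53 - 132)*(-1/5287) + 24192*(1/23644)) - 45709 = (-185*(-1/5287) + 6048/5911) - 45709 = (185/5287 + 6048/5911) - 45709 = 33069311/31251457 - 45709 = -1428439778702/31251457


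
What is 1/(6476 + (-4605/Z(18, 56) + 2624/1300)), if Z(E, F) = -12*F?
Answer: 72800/472098619 ≈ 0.00015421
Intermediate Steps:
1/(6476 + (-4605/Z(18, 56) + 2624/1300)) = 1/(6476 + (-4605/((-12*56)) + 2624/1300)) = 1/(6476 + (-4605/(-672) + 2624*(1/1300))) = 1/(6476 + (-4605*(-1/672) + 656/325)) = 1/(6476 + (1535/224 + 656/325)) = 1/(6476 + 645819/72800) = 1/(472098619/72800) = 72800/472098619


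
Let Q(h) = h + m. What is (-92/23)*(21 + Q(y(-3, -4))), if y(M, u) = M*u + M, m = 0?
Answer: -120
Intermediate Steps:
y(M, u) = M + M*u
Q(h) = h (Q(h) = h + 0 = h)
(-92/23)*(21 + Q(y(-3, -4))) = (-92/23)*(21 - 3*(1 - 4)) = (-92*1/23)*(21 - 3*(-3)) = -4*(21 + 9) = -4*30 = -120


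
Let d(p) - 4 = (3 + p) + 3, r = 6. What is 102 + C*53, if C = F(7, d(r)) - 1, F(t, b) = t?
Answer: 420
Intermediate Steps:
d(p) = 10 + p (d(p) = 4 + ((3 + p) + 3) = 4 + (6 + p) = 10 + p)
C = 6 (C = 7 - 1 = 6)
102 + C*53 = 102 + 6*53 = 102 + 318 = 420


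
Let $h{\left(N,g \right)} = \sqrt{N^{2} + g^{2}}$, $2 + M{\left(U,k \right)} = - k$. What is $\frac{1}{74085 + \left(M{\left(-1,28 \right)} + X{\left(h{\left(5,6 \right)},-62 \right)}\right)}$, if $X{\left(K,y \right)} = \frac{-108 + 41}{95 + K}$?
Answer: $\frac{663822655}{49158915360439} - \frac{67 \sqrt{61}}{49158915360439} \approx 1.3504 \cdot 10^{-5}$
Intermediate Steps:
$M{\left(U,k \right)} = -2 - k$
$X{\left(K,y \right)} = - \frac{67}{95 + K}$
$\frac{1}{74085 + \left(M{\left(-1,28 \right)} + X{\left(h{\left(5,6 \right)},-62 \right)}\right)} = \frac{1}{74085 - \left(30 + \frac{67}{95 + \sqrt{5^{2} + 6^{2}}}\right)} = \frac{1}{74085 - \left(30 + \frac{67}{95 + \sqrt{25 + 36}}\right)} = \frac{1}{74085 - \left(30 + \frac{67}{95 + \sqrt{61}}\right)} = \frac{1}{74055 - \frac{67}{95 + \sqrt{61}}}$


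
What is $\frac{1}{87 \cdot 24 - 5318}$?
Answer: $- \frac{1}{3230} \approx -0.0003096$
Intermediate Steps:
$\frac{1}{87 \cdot 24 - 5318} = \frac{1}{2088 - 5318} = \frac{1}{-3230} = - \frac{1}{3230}$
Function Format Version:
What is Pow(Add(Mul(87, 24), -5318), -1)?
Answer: Rational(-1, 3230) ≈ -0.00030960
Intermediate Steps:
Pow(Add(Mul(87, 24), -5318), -1) = Pow(Add(2088, -5318), -1) = Pow(-3230, -1) = Rational(-1, 3230)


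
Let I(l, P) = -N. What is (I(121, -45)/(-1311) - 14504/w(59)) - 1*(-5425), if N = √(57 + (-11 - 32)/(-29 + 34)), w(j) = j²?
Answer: 18869921/3481 + 11*√10/6555 ≈ 5420.8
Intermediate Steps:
N = 11*√10/5 (N = √(57 - 43/5) = √(242/5) = 11*√10/5 ≈ 6.9570)
I(l, P) = -11*√10/5
(I(121, -45)/(-1311) - 14504/w(59)) - 1*(-5425) = (-11*√10/5/(-1311) - 14504/(59²)) - 1*(-5425) = (-11*√10/5*(-1/1311) - 14504/3481) + 5425 = (11*√10/6555 - 14504*1/3481) + 5425 = (11*√10/6555 - 14504/3481) + 5425 = (-14504/3481 + 11*√10/6555) + 5425 = 18869921/3481 + 11*√10/6555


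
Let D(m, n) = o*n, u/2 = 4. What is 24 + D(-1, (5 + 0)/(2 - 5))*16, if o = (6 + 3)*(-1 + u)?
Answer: -1656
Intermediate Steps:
u = 8 (u = 2*4 = 8)
o = 63 (o = (6 + 3)*(-1 + 8) = 9*7 = 63)
D(m, n) = 63*n
24 + D(-1, (5 + 0)/(2 - 5))*16 = 24 + (63*((5 + 0)/(2 - 5)))*16 = 24 + (63*(5/(-3)))*16 = 24 + (63*(5*(-1/3)))*16 = 24 + (63*(-5/3))*16 = 24 - 105*16 = 24 - 1680 = -1656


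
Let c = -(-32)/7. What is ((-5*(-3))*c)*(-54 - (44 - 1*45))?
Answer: -25440/7 ≈ -3634.3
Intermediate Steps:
c = 32/7 (c = -(-32)/7 = -8*(-4/7) = 32/7 ≈ 4.5714)
((-5*(-3))*c)*(-54 - (44 - 1*45)) = (-5*(-3)*(32/7))*(-54 - (44 - 1*45)) = (15*(32/7))*(-54 - (44 - 45)) = 480*(-54 - 1*(-1))/7 = 480*(-54 + 1)/7 = (480/7)*(-53) = -25440/7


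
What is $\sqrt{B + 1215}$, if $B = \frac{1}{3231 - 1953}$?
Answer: $\frac{\sqrt{220493482}}{426} \approx 34.857$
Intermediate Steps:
$B = \frac{1}{1278} \approx 0.00078247$
$\sqrt{B + 1215} = \sqrt{\frac{1}{1278} + 1215} = \sqrt{\frac{1552771}{1278}} = \frac{\sqrt{220493482}}{426}$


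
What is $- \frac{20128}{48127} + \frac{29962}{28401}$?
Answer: $\frac{51195638}{80403231} \approx 0.63674$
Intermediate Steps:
$- \frac{20128}{48127} + \frac{29962}{28401} = \left(-20128\right) \frac{1}{48127} + 29962 \cdot \frac{1}{28401} = - \frac{1184}{2831} + \frac{29962}{28401} = \frac{51195638}{80403231}$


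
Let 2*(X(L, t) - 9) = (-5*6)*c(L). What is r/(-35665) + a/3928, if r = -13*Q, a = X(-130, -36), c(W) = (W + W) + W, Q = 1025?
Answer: 52260367/28018424 ≈ 1.8652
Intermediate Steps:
c(W) = 3*W (c(W) = 2*W + W = 3*W)
X(L, t) = 9 - 45*L (X(L, t) = 9 + ((-5*6)*(3*L))/2 = 9 + (-90*L)/2 = 9 - 45*L)
a = 5859 (a = 9 - 45*(-130) = 9 + 5850 = 5859)
r = -13325 (r = -13*1025 = -13325)
r/(-35665) + a/3928 = -13325/(-35665) + 5859/3928 = -13325*(-1/35665) + 5859*(1/3928) = 2665/7133 + 5859/3928 = 52260367/28018424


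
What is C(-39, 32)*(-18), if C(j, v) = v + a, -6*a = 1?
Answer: -573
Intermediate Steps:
a = -1/6 (a = -1/6*1 = -1/6 ≈ -0.16667)
C(j, v) = -1/6 + v (C(j, v) = v - 1/6 = -1/6 + v)
C(-39, 32)*(-18) = (-1/6 + 32)*(-18) = (191/6)*(-18) = -573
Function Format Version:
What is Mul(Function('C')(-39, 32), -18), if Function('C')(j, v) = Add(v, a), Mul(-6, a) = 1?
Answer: -573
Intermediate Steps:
a = Rational(-1, 6) (a = Mul(Rational(-1, 6), 1) = Rational(-1, 6) ≈ -0.16667)
Function('C')(j, v) = Add(Rational(-1, 6), v) (Function('C')(j, v) = Add(v, Rational(-1, 6)) = Add(Rational(-1, 6), v))
Mul(Function('C')(-39, 32), -18) = Mul(Add(Rational(-1, 6), 32), -18) = Mul(Rational(191, 6), -18) = -573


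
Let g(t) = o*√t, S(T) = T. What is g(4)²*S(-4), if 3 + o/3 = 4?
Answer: -144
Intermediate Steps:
o = 3 (o = -9 + 3*4 = -9 + 12 = 3)
g(t) = 3*√t
g(4)²*S(-4) = (3*√4)²*(-4) = (3*2)²*(-4) = 6²*(-4) = 36*(-4) = -144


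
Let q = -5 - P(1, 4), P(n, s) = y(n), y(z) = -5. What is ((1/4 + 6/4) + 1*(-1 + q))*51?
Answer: 153/4 ≈ 38.250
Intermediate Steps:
P(n, s) = -5
q = 0 (q = -5 - 1*(-5) = -5 + 5 = 0)
((1/4 + 6/4) + 1*(-1 + q))*51 = ((1/4 + 6/4) + 1*(-1 + 0))*51 = ((1*(1/4) + 6*(1/4)) + 1*(-1))*51 = ((1/4 + 3/2) - 1)*51 = (7/4 - 1)*51 = (3/4)*51 = 153/4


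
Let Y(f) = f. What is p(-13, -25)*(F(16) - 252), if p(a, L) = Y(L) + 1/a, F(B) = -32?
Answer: 92584/13 ≈ 7121.8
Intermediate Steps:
p(a, L) = L + 1/a
p(-13, -25)*(F(16) - 252) = (-25 + 1/(-13))*(-32 - 252) = (-25 - 1/13)*(-284) = -326/13*(-284) = 92584/13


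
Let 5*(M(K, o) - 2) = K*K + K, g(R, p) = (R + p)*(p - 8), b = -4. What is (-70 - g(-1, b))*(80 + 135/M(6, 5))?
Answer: -24175/2 ≈ -12088.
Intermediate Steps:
g(R, p) = (-8 + p)*(R + p) (g(R, p) = (R + p)*(-8 + p) = (-8 + p)*(R + p))
M(K, o) = 2 + K/5 + K²/5 (M(K, o) = 2 + (K*K + K)/5 = 2 + (K² + K)/5 = 2 + (K + K²)/5 = 2 + (K/5 + K²/5) = 2 + K/5 + K²/5)
(-70 - g(-1, b))*(80 + 135/M(6, 5)) = (-70 - ((-4)² - 8*(-1) - 8*(-4) - 1*(-4)))*(80 + 135/(2 + (⅕)*6 + (⅕)*6²)) = (-70 - (16 + 8 + 32 + 4))*(80 + 135/(2 + 6/5 + (⅕)*36)) = (-70 - 1*60)*(80 + 135/(2 + 6/5 + 36/5)) = (-70 - 60)*(80 + 135/(52/5)) = -130*(80 + 135*(5/52)) = -130*(80 + 675/52) = -130*4835/52 = -24175/2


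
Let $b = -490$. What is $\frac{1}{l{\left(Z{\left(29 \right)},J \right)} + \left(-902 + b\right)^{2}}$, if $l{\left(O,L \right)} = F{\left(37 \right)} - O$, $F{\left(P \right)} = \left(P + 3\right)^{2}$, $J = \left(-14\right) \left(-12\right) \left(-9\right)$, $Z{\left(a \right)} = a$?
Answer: $\frac{1}{1939235} \approx 5.1567 \cdot 10^{-7}$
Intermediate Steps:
$J = -1512$ ($J = 168 \left(-9\right) = -1512$)
$F{\left(P \right)} = \left(3 + P\right)^{2}$
$l{\left(O,L \right)} = 1600 - O$ ($l{\left(O,L \right)} = \left(3 + 37\right)^{2} - O = 40^{2} - O = 1600 - O$)
$\frac{1}{l{\left(Z{\left(29 \right)},J \right)} + \left(-902 + b\right)^{2}} = \frac{1}{\left(1600 - 29\right) + \left(-902 - 490\right)^{2}} = \frac{1}{\left(1600 - 29\right) + \left(-1392\right)^{2}} = \frac{1}{1571 + 1937664} = \frac{1}{1939235}$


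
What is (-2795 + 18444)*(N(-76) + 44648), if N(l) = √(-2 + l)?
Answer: 698696552 + 15649*I*√78 ≈ 6.987e+8 + 1.3821e+5*I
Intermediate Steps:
(-2795 + 18444)*(N(-76) + 44648) = (-2795 + 18444)*(√(-2 - 76) + 44648) = 15649*(√(-78) + 44648) = 15649*(I*√78 + 44648) = 15649*(44648 + I*√78) = 698696552 + 15649*I*√78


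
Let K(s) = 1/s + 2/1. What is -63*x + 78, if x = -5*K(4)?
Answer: 3147/4 ≈ 786.75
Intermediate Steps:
K(s) = 2 + 1/s (K(s) = 1/s + 2*1 = 1/s + 2 = 2 + 1/s)
x = -45/4 (x = -5*(2 + 1/4) = -5*(2 + ¼) = -5*9/4 = -45/4 ≈ -11.250)
-63*x + 78 = -63*(-45/4) + 78 = 2835/4 + 78 = 3147/4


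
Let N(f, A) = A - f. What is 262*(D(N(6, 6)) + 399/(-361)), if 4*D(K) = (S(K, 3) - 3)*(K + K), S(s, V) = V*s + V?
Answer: -5502/19 ≈ -289.58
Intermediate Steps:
S(s, V) = V + V*s
D(K) = 3*K²/2 (D(K) = ((3*(1 + K) - 3)*(K + K))/4 = (((3 + 3*K) - 3)*(2*K))/4 = ((3*K)*(2*K))/4 = (6*K²)/4 = 3*K²/2)
262*(D(N(6, 6)) + 399/(-361)) = 262*(3*(6 - 1*6)²/2 + 399/(-361)) = 262*(3*(6 - 6)²/2 + 399*(-1/361)) = 262*((3/2)*0² - 21/19) = 262*((3/2)*0 - 21/19) = 262*(0 - 21/19) = 262*(-21/19) = -5502/19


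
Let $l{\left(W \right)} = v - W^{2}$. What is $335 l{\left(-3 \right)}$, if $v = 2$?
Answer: $-2345$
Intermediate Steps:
$l{\left(W \right)} = 2 - W^{2}$
$335 l{\left(-3 \right)} = 335 \left(2 - \left(-3\right)^{2}\right) = 335 \left(2 - 9\right) = 335 \left(-7\right) = -2345$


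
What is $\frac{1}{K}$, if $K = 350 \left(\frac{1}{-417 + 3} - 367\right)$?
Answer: $- \frac{207}{26589325} \approx -7.7851 \cdot 10^{-6}$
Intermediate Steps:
$K = - \frac{26589325}{207}$ ($K = 350 \left(\frac{1}{-414} - 367\right) = 350 \left(- \frac{1}{414} - 367\right) = 350 \left(- \frac{151939}{414}\right) = - \frac{26589325}{207} \approx -1.2845 \cdot 10^{5}$)
$\frac{1}{K} = \frac{1}{- \frac{26589325}{207}} = - \frac{207}{26589325}$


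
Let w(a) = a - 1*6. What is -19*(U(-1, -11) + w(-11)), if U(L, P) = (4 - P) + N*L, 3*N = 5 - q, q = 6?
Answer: 95/3 ≈ 31.667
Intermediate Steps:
w(a) = -6 + a (w(a) = a - 6 = -6 + a)
N = -⅓ (N = (5 - 1*6)/3 = (5 - 6)/3 = (⅓)*(-1) = -⅓ ≈ -0.33333)
U(L, P) = 4 - P - L/3 (U(L, P) = (4 - P) - L/3 = 4 - P - L/3)
-19*(U(-1, -11) + w(-11)) = -19*((4 - 1*(-11) - ⅓*(-1)) + (-6 - 11)) = -19*((4 + 11 + ⅓) - 17) = -19*(46/3 - 17) = -19*(-5/3) = 95/3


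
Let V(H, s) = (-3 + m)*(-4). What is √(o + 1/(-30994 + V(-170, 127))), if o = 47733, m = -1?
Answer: √5089592028866/10326 ≈ 218.48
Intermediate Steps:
V(H, s) = 16 (V(H, s) = (-3 - 1)*(-4) = -4*(-4) = 16)
√(o + 1/(-30994 + V(-170, 127))) = √(47733 + 1/(-30994 + 16)) = √(47733 + 1/(-30978)) = √(47733 - 1/30978) = √(1478672873/30978) = √5089592028866/10326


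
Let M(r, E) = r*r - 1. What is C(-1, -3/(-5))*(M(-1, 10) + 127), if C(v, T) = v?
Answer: -127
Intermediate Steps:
M(r, E) = -1 + r² (M(r, E) = r² - 1 = -1 + r²)
C(-1, -3/(-5))*(M(-1, 10) + 127) = -((-1 + (-1)²) + 127) = -((-1 + 1) + 127) = -(0 + 127) = -1*127 = -127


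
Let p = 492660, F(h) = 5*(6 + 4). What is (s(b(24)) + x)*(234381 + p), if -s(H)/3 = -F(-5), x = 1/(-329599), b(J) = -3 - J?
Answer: 35944797256809/329599 ≈ 1.0906e+8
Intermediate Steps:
F(h) = 50 (F(h) = 5*10 = 50)
x = -1/329599 ≈ -3.0340e-6
s(H) = 150 (s(H) = -(-3)*50 = -3*(-50) = 150)
(s(b(24)) + x)*(234381 + p) = (150 - 1/329599)*(234381 + 492660) = (49439849/329599)*727041 = 35944797256809/329599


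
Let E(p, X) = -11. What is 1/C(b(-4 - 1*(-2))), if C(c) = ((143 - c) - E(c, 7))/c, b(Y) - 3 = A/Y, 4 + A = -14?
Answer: 6/71 ≈ 0.084507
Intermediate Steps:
A = -18 (A = -4 - 14 = -18)
b(Y) = 3 - 18/Y
C(c) = (154 - c)/c (C(c) = ((143 - c) - 1*(-11))/c = ((143 - c) + 11)/c = (154 - c)/c)
1/C(b(-4 - 1*(-2))) = 1/((154 - (3 - 18/(-4 - 1*(-2))))/(3 - 18/(-4 - 1*(-2)))) = 1/((154 - (3 - 18/(-4 + 2)))/(3 - 18/(-4 + 2))) = 1/((154 - (3 - 18/(-2)))/(3 - 18/(-2))) = 1/((154 - (3 - 18*(-1/2)))/(3 - 18*(-1/2))) = 1/((154 - (3 + 9))/(3 + 9)) = 1/((154 - 1*12)/12) = 1/((154 - 12)/12) = 1/((1/12)*142) = 1/(71/6) = 6/71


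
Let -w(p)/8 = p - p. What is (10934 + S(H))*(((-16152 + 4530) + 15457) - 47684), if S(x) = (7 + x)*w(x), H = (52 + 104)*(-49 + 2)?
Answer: -479444966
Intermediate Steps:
H = -7332 (H = 156*(-47) = -7332)
w(p) = 0 (w(p) = -8*(p - p) = -8*0 = 0)
S(x) = 0 (S(x) = (7 + x)*0 = 0)
(10934 + S(H))*(((-16152 + 4530) + 15457) - 47684) = (10934 + 0)*(((-16152 + 4530) + 15457) - 47684) = 10934*((-11622 + 15457) - 47684) = 10934*(3835 - 47684) = 10934*(-43849) = -479444966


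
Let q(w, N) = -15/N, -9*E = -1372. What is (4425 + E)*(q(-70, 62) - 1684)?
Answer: -4301914331/558 ≈ -7.7095e+6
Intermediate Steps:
E = 1372/9 (E = -⅑*(-1372) = 1372/9 ≈ 152.44)
(4425 + E)*(q(-70, 62) - 1684) = (4425 + 1372/9)*(-15/62 - 1684) = 41197*(-15*1/62 - 1684)/9 = 41197*(-15/62 - 1684)/9 = (41197/9)*(-104423/62) = -4301914331/558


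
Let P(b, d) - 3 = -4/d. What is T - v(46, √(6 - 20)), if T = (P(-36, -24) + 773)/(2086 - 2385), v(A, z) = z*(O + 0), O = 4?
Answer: -4657/1794 - 4*I*√14 ≈ -2.5959 - 14.967*I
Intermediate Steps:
P(b, d) = 3 - 4/d
v(A, z) = 4*z (v(A, z) = z*(4 + 0) = z*4 = 4*z)
T = -4657/1794 (T = ((3 - 4/(-24)) + 773)/(2086 - 2385) = ((3 - 4*(-1/24)) + 773)/(-299) = ((3 + ⅙) + 773)*(-1/299) = (19/6 + 773)*(-1/299) = (4657/6)*(-1/299) = -4657/1794 ≈ -2.5959)
T - v(46, √(6 - 20)) = -4657/1794 - 4*√(6 - 20) = -4657/1794 - 4*√(-14) = -4657/1794 - 4*I*√14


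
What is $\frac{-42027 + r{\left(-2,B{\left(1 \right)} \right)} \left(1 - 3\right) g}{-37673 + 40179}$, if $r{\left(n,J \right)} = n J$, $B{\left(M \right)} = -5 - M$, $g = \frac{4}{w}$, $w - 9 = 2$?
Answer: $- \frac{462393}{27566} \approx -16.774$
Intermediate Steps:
$w = 11$ ($w = 9 + 2 = 11$)
$g = \frac{4}{11} \approx 0.36364$
$r{\left(n,J \right)} = J n$
$\frac{-42027 + r{\left(-2,B{\left(1 \right)} \right)} \left(1 - 3\right) g}{-37673 + 40179} = \frac{-42027 + \left(-5 - 1\right) \left(-2\right) \left(1 - 3\right) \frac{4}{11}}{-37673 + 40179} = \frac{-42027 + \left(-5 - 1\right) \left(-2\right) \left(\left(-2\right) \frac{4}{11}\right)}{2506} = \left(-42027 + \left(-6\right) \left(-2\right) \left(- \frac{8}{11}\right)\right) \frac{1}{2506} = \left(-42027 + 12 \left(- \frac{8}{11}\right)\right) \frac{1}{2506} = \left(-42027 - \frac{96}{11}\right) \frac{1}{2506} = \left(- \frac{462393}{11}\right) \frac{1}{2506} = - \frac{462393}{27566}$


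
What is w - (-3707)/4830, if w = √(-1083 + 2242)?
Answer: 3707/4830 + √1159 ≈ 34.812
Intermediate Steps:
w = √1159 ≈ 34.044
w - (-3707)/4830 = √1159 - (-3707)/4830 = √1159 - 1*(-3707/4830) = √1159 + 3707/4830 = 3707/4830 + √1159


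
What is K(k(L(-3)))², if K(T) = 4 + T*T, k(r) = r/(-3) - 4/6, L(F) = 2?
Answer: 2704/81 ≈ 33.383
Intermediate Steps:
k(r) = -⅔ - r/3 (k(r) = r*(-⅓) - 4*⅙ = -r/3 - ⅔ = -⅔ - r/3)
K(T) = 4 + T²
K(k(L(-3)))² = (4 + (-⅔ - ⅓*2)²)² = (4 + (-⅔ - ⅔)²)² = (4 + (-4/3)²)² = (4 + 16/9)² = (52/9)² = 2704/81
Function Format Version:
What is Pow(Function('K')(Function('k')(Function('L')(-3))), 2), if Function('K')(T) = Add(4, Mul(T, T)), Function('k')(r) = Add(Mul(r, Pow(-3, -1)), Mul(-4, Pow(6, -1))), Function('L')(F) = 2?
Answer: Rational(2704, 81) ≈ 33.383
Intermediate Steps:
Function('k')(r) = Add(Rational(-2, 3), Mul(Rational(-1, 3), r)) (Function('k')(r) = Add(Mul(r, Rational(-1, 3)), Mul(-4, Rational(1, 6))) = Add(Mul(Rational(-1, 3), r), Rational(-2, 3)) = Add(Rational(-2, 3), Mul(Rational(-1, 3), r)))
Function('K')(T) = Add(4, Pow(T, 2))
Pow(Function('K')(Function('k')(Function('L')(-3))), 2) = Pow(Add(4, Pow(Add(Rational(-2, 3), Mul(Rational(-1, 3), 2)), 2)), 2) = Pow(Add(4, Pow(Add(Rational(-2, 3), Rational(-2, 3)), 2)), 2) = Pow(Add(4, Pow(Rational(-4, 3), 2)), 2) = Pow(Add(4, Rational(16, 9)), 2) = Pow(Rational(52, 9), 2) = Rational(2704, 81)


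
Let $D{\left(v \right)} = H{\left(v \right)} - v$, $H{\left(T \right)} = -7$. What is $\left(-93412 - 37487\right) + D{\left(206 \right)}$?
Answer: $-131112$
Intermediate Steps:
$D{\left(v \right)} = -7 - v$
$\left(-93412 - 37487\right) + D{\left(206 \right)} = \left(-93412 - 37487\right) - 213 = -130899 - 213 = -131112$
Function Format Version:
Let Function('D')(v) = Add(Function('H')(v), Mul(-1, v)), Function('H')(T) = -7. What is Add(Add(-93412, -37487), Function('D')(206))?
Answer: -131112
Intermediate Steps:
Function('D')(v) = Add(-7, Mul(-1, v))
Add(Add(-93412, -37487), Function('D')(206)) = Add(Add(-93412, -37487), Add(-7, Mul(-1, 206))) = Add(-130899, Add(-7, -206)) = Add(-130899, -213) = -131112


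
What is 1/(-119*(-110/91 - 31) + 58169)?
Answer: 13/806024 ≈ 1.6129e-5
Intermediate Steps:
1/(-119*(-110/91 - 31) + 58169) = 1/(-119*(-2931/91) + 58169) = 1/(49827/13 + 58169) = 1/(806024/13) = 13/806024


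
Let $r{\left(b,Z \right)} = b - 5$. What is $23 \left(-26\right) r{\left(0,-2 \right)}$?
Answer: $2990$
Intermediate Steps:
$r{\left(b,Z \right)} = -5 + b$ ($r{\left(b,Z \right)} = b - 5 = -5 + b$)
$23 \left(-26\right) r{\left(0,-2 \right)} = 23 \left(-26\right) \left(-5 + 0\right) = \left(-598\right) \left(-5\right) = 2990$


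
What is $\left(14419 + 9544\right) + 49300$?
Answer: $73263$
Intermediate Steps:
$\left(14419 + 9544\right) + 49300 = 23963 + 49300 = 73263$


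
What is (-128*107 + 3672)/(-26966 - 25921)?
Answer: 10024/52887 ≈ 0.18954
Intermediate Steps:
(-128*107 + 3672)/(-26966 - 25921) = (-13696 + 3672)/(-52887) = -10024*(-1/52887) = 10024/52887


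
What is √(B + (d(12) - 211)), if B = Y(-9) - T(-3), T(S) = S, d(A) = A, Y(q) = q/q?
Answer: I*√195 ≈ 13.964*I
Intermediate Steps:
Y(q) = 1
B = 4 (B = 1 - 1*(-3) = 1 + 3 = 4)
√(B + (d(12) - 211)) = √(4 + (12 - 211)) = √(4 - 199) = √(-195) = I*√195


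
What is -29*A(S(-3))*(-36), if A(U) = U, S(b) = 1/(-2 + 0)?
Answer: -522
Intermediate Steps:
S(b) = -½ (S(b) = 1/(-2) = -½)
-29*A(S(-3))*(-36) = -29*(-½)*(-36) = (29/2)*(-36) = -522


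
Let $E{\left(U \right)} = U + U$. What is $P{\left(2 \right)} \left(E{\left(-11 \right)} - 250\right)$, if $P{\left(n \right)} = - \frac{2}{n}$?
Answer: $272$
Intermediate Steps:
$E{\left(U \right)} = 2 U$
$P{\left(2 \right)} \left(E{\left(-11 \right)} - 250\right) = - \frac{2}{2} \left(2 \left(-11\right) - 250\right) = \left(-2\right) \frac{1}{2} \left(-22 - 250\right) = \left(-1\right) \left(-272\right) = 272$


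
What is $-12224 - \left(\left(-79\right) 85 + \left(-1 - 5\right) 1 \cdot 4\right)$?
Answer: $-5485$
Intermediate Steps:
$-12224 - \left(\left(-79\right) 85 + \left(-1 - 5\right) 1 \cdot 4\right) = -12224 - \left(-6715 + \left(-6\right) 1 \cdot 4\right) = -12224 - \left(-6715 - 24\right) = -12224 - -6739 = -12224 + 6739 = -5485$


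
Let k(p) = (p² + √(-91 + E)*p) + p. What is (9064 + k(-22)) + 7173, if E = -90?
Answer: 16699 - 22*I*√181 ≈ 16699.0 - 295.98*I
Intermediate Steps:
k(p) = p + p² + I*p*√181 (k(p) = (p² + √(-91 - 90)*p) + p = (p² + √(-181)*p) + p = (p² + (I*√181)*p) + p = (p² + I*p*√181) + p = p + p² + I*p*√181)
(9064 + k(-22)) + 7173 = (9064 - 22*(1 - 22 + I*√181)) + 7173 = (9064 - 22*(-21 + I*√181)) + 7173 = (9064 + (462 - 22*I*√181)) + 7173 = (9526 - 22*I*√181) + 7173 = 16699 - 22*I*√181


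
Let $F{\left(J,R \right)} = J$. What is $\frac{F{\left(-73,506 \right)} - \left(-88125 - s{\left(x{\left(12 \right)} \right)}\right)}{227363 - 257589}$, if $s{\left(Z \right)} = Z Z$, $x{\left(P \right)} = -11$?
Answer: $- \frac{88173}{30226} \approx -2.9171$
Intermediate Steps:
$s{\left(Z \right)} = Z^{2}$
$\frac{F{\left(-73,506 \right)} - \left(-88125 - s{\left(x{\left(12 \right)} \right)}\right)}{227363 - 257589} = \frac{-73 + \left(\left(\left(-11\right)^{2} + 130280\right) - 42155\right)}{227363 - 257589} = \frac{-73 + \left(\left(121 + 130280\right) - 42155\right)}{-30226} = \left(-73 + \left(130401 - 42155\right)\right) \left(- \frac{1}{30226}\right) = \left(-73 + 88246\right) \left(- \frac{1}{30226}\right) = 88173 \left(- \frac{1}{30226}\right) = - \frac{88173}{30226}$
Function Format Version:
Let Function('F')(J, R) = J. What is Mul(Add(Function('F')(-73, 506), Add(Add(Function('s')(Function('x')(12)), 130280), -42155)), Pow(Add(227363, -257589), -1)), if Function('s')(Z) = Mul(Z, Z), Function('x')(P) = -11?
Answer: Rational(-88173, 30226) ≈ -2.9171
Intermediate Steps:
Function('s')(Z) = Pow(Z, 2)
Mul(Add(Function('F')(-73, 506), Add(Add(Function('s')(Function('x')(12)), 130280), -42155)), Pow(Add(227363, -257589), -1)) = Mul(Add(-73, Add(Add(Pow(-11, 2), 130280), -42155)), Pow(Add(227363, -257589), -1)) = Mul(Add(-73, Add(Add(121, 130280), -42155)), Pow(-30226, -1)) = Mul(Add(-73, Add(130401, -42155)), Rational(-1, 30226)) = Mul(Add(-73, 88246), Rational(-1, 30226)) = Mul(88173, Rational(-1, 30226)) = Rational(-88173, 30226)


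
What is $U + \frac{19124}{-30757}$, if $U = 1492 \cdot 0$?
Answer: $- \frac{19124}{30757} \approx -0.62178$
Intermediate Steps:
$U = 0$
$U + \frac{19124}{-30757} = 0 + \frac{19124}{-30757} = 0 + 19124 \left(- \frac{1}{30757}\right) = 0 - \frac{19124}{30757} = - \frac{19124}{30757}$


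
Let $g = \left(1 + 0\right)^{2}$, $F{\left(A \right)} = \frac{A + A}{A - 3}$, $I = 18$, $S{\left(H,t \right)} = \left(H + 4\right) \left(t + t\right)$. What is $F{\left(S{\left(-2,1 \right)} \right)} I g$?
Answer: $144$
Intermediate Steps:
$S{\left(H,t \right)} = 2 t \left(4 + H\right)$ ($S{\left(H,t \right)} = \left(4 + H\right) 2 t = 2 t \left(4 + H\right)$)
$F{\left(A \right)} = \frac{2 A}{-3 + A}$
$g = 1$ ($g = 1^{2} = 1$)
$F{\left(S{\left(-2,1 \right)} \right)} I g = \frac{2 \cdot 2 \cdot 1 \left(4 - 2\right)}{-3 + 2 \cdot 1 \left(4 - 2\right)} 18 \cdot 1 = \frac{2 \cdot 2 \cdot 1 \cdot 2}{-3 + 2 \cdot 1 \cdot 2} \cdot 18 \cdot 1 = 2 \cdot 4 \frac{1}{-3 + 4} \cdot 18 \cdot 1 = 2 \cdot 4 \cdot 1^{-1} \cdot 18 \cdot 1 = 2 \cdot 4 \cdot 1 \cdot 18 \cdot 1 = 8 \cdot 18 \cdot 1 = 144 \cdot 1 = 144$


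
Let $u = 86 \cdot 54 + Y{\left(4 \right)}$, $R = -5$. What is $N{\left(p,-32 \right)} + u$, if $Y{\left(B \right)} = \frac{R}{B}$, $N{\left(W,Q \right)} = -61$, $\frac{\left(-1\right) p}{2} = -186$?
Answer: $\frac{18327}{4} \approx 4581.8$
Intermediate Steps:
$p = 372$ ($p = \left(-2\right) \left(-186\right) = 372$)
$Y{\left(B \right)} = - \frac{5}{B}$
$u = \frac{18571}{4}$ ($u = 86 \cdot 54 - \frac{5}{4} = 4644 - \frac{5}{4} = \frac{18571}{4} \approx 4642.8$)
$N{\left(p,-32 \right)} + u = -61 + \frac{18571}{4} = \frac{18327}{4}$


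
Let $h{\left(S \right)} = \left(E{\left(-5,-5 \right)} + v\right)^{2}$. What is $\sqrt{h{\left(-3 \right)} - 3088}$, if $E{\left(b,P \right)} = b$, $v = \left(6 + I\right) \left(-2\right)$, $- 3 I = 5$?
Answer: $\frac{i \sqrt{26111}}{3} \approx 53.863 i$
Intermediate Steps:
$I = - \frac{5}{3}$ ($I = \left(- \frac{1}{3}\right) 5 = - \frac{5}{3} \approx -1.6667$)
$v = - \frac{26}{3}$ ($v = \left(6 - \frac{5}{3}\right) \left(-2\right) = \frac{13}{3} \left(-2\right) = - \frac{26}{3} \approx -8.6667$)
$h{\left(S \right)} = \frac{1681}{9}$ ($h{\left(S \right)} = \left(-5 - \frac{26}{3}\right)^{2} = \left(- \frac{41}{3}\right)^{2} = \frac{1681}{9}$)
$\sqrt{h{\left(-3 \right)} - 3088} = \sqrt{\frac{1681}{9} - 3088} = \sqrt{- \frac{26111}{9}} = \frac{i \sqrt{26111}}{3}$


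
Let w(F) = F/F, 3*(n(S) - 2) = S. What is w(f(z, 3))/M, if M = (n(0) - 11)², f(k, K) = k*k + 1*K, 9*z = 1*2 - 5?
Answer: 1/81 ≈ 0.012346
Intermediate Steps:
n(S) = 2 + S/3
z = -⅓ (z = (1*2 - 5)/9 = (2 - 5)/9 = (⅑)*(-3) = -⅓ ≈ -0.33333)
f(k, K) = K + k² (f(k, K) = k² + K = K + k²)
w(F) = 1
M = 81 (M = ((2 + (⅓)*0) - 11)² = ((2 + 0) - 11)² = (2 - 11)² = (-9)² = 81)
w(f(z, 3))/M = 1/81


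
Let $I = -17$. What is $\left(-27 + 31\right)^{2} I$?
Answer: $-272$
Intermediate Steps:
$\left(-27 + 31\right)^{2} I = \left(-27 + 31\right)^{2} \left(-17\right) = 4^{2} \left(-17\right) = 16 \left(-17\right) = -272$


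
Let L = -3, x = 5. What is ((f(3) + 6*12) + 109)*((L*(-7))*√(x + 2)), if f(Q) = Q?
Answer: 3864*√7 ≈ 10223.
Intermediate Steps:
((f(3) + 6*12) + 109)*((L*(-7))*√(x + 2)) = ((3 + 6*12) + 109)*((-3*(-7))*√(5 + 2)) = ((3 + 72) + 109)*(21*√7) = (75 + 109)*(21*√7) = 184*(21*√7) = 3864*√7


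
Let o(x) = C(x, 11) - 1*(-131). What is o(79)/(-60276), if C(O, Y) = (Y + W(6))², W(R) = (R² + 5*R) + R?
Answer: -585/5023 ≈ -0.11646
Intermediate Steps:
W(R) = R² + 6*R
C(O, Y) = (72 + Y)² (C(O, Y) = (Y + 6*(6 + 6))² = (Y + 6*12)² = (Y + 72)² = (72 + Y)²)
o(x) = 7020 (o(x) = (72 + 11)² - 1*(-131) = 83² + 131 = 6889 + 131 = 7020)
o(79)/(-60276) = 7020/(-60276) = 7020*(-1/60276) = -585/5023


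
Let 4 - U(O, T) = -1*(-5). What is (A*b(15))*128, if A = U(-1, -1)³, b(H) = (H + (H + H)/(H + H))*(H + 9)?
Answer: -49152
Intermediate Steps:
U(O, T) = -1 (U(O, T) = 4 - (-1)*(-5) = 4 - 1*5 = 4 - 5 = -1)
b(H) = (1 + H)*(9 + H) (b(H) = (H + (2*H)/((2*H)))*(9 + H) = (H + (2*H)*(1/(2*H)))*(9 + H) = (H + 1)*(9 + H) = (1 + H)*(9 + H))
A = -1 (A = (-1)³ = -1)
(A*b(15))*128 = -(9 + 15² + 10*15)*128 = -(9 + 225 + 150)*128 = -1*384*128 = -384*128 = -49152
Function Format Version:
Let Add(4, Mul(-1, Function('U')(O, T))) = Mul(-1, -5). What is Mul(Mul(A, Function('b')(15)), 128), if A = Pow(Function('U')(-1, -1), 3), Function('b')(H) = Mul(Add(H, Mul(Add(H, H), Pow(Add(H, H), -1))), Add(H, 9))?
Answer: -49152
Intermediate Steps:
Function('U')(O, T) = -1 (Function('U')(O, T) = Add(4, Mul(-1, Mul(-1, -5))) = Add(4, Mul(-1, 5)) = Add(4, -5) = -1)
Function('b')(H) = Mul(Add(1, H), Add(9, H)) (Function('b')(H) = Mul(Add(H, Mul(Mul(2, H), Pow(Mul(2, H), -1))), Add(9, H)) = Mul(Add(H, Mul(Mul(2, H), Mul(Rational(1, 2), Pow(H, -1)))), Add(9, H)) = Mul(Add(H, 1), Add(9, H)) = Mul(Add(1, H), Add(9, H)))
A = -1 (A = Pow(-1, 3) = -1)
Mul(Mul(A, Function('b')(15)), 128) = Mul(Mul(-1, Add(9, Pow(15, 2), Mul(10, 15))), 128) = Mul(Mul(-1, Add(9, 225, 150)), 128) = Mul(Mul(-1, 384), 128) = Mul(-384, 128) = -49152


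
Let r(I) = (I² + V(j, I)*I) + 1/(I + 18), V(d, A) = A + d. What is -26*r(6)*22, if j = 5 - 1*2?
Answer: -309023/6 ≈ -51504.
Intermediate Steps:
j = 3 (j = 5 - 2 = 3)
r(I) = I² + 1/(18 + I) + I*(3 + I) (r(I) = (I² + (I + 3)*I) + 1/(I + 18) = (I² + (3 + I)*I) + 1/(18 + I) = (I² + I*(3 + I)) + 1/(18 + I) = I² + 1/(18 + I) + I*(3 + I))
-26*r(6)*22 = -26*(1 + 2*6³ + 39*6² + 54*6)/(18 + 6)*22 = -26*(1 + 2*216 + 39*36 + 324)/24*22 = -13*(1 + 432 + 1404 + 324)/12*22 = -13*2161/12*22 = -26*2161/24*22 = -28093/12*22 = -309023/6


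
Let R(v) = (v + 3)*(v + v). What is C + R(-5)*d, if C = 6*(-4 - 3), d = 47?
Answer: 898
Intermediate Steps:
C = -42 (C = 6*(-7) = -42)
R(v) = 2*v*(3 + v) (R(v) = (3 + v)*(2*v) = 2*v*(3 + v))
C + R(-5)*d = -42 + (2*(-5)*(3 - 5))*47 = -42 + (2*(-5)*(-2))*47 = -42 + 20*47 = -42 + 940 = 898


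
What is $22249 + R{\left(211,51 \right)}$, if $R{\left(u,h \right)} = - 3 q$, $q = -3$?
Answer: $22258$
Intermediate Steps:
$R{\left(u,h \right)} = 9$ ($R{\left(u,h \right)} = \left(-3\right) \left(-3\right) = 9$)
$22249 + R{\left(211,51 \right)} = 22249 + 9 = 22258$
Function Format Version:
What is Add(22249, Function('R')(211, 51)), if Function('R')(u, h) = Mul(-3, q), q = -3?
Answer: 22258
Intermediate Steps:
Function('R')(u, h) = 9 (Function('R')(u, h) = Mul(-3, -3) = 9)
Add(22249, Function('R')(211, 51)) = Add(22249, 9) = 22258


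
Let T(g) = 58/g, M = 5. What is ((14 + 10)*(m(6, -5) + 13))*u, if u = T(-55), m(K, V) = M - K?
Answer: -16704/55 ≈ -303.71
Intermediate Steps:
m(K, V) = 5 - K
u = -58/55 (u = 58/(-55) = 58*(-1/55) = -58/55 ≈ -1.0545)
((14 + 10)*(m(6, -5) + 13))*u = ((14 + 10)*((5 - 1*6) + 13))*(-58/55) = (24*((5 - 6) + 13))*(-58/55) = (24*(-1 + 13))*(-58/55) = (24*12)*(-58/55) = 288*(-58/55) = -16704/55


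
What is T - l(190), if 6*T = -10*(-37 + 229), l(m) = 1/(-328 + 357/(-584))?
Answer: -61410296/191909 ≈ -320.00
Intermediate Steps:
l(m) = -584/191909 (l(m) = 1/(-328 + 357*(-1/584)) = 1/(-328 - 357/584) = 1/(-191909/584) = -584/191909)
T = -320 (T = (-10*(-37 + 229))/6 = (-10*192)/6 = (⅙)*(-1920) = -320)
T - l(190) = -320 - 1*(-584/191909) = -320 + 584/191909 = -61410296/191909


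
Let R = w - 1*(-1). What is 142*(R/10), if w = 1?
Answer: 142/5 ≈ 28.400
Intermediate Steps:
R = 2 (R = 1 - 1*(-1) = 1 + 1 = 2)
142*(R/10) = 142*(2/10) = 142*(2*(⅒)) = 142*(⅕) = 142/5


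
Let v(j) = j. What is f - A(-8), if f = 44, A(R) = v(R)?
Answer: 52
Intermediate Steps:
A(R) = R
f - A(-8) = 44 - 1*(-8) = 44 + 8 = 52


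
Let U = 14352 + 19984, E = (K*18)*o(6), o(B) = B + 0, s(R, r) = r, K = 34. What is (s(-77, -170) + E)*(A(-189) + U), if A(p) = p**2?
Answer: 245339614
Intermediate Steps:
o(B) = B
E = 3672 (E = (34*18)*6 = 612*6 = 3672)
U = 34336
(s(-77, -170) + E)*(A(-189) + U) = (-170 + 3672)*((-189)**2 + 34336) = 3502*(35721 + 34336) = 3502*70057 = 245339614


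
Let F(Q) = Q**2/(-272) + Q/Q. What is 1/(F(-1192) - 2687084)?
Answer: -17/45769215 ≈ -3.7143e-7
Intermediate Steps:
F(Q) = 1 - Q**2/272 (F(Q) = Q**2*(-1/272) + 1 = -Q**2/272 + 1 = 1 - Q**2/272)
1/(F(-1192) - 2687084) = 1/((1 - 1/272*(-1192)**2) - 2687084) = 1/((1 - 1/272*1420864) - 2687084) = 1/((1 - 88804/17) - 2687084) = 1/(-88787/17 - 2687084) = 1/(-45769215/17) = -17/45769215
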